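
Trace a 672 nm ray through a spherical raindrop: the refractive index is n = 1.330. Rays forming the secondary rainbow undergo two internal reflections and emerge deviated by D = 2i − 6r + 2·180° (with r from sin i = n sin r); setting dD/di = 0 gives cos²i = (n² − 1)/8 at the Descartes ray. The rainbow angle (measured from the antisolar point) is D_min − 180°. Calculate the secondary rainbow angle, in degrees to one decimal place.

50.1°

cos²i = (1.76890 − 1)/8 = 0.09611; i = arccos(0.31002) = 71.940°.
sin r = sin 71.940°/1.330 = 0.71483; r = 45.630°.
D_min = 2·71.940° − 6·45.630° + 360° = 230.101°.
Rainbow angle = D_min − 180° = 50.101°.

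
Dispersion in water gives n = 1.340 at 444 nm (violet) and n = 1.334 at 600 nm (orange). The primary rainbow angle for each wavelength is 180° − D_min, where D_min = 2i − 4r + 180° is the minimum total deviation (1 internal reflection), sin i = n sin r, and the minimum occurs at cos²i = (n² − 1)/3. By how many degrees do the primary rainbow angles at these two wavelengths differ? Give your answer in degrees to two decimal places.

At 444 nm (n = 1.340): cos²i = 0.26520 → i = 59.004°, r = 39.770°, D_min = 138.929°, rainbow angle = 41.071°.
At 600 nm (n = 1.334): cos²i = 0.25985 → i = 59.352°, r = 40.159°, D_min = 138.067°, rainbow angle = 41.933°.
Angular width = |41.071° − 41.933°| = 0.862°.

0.86°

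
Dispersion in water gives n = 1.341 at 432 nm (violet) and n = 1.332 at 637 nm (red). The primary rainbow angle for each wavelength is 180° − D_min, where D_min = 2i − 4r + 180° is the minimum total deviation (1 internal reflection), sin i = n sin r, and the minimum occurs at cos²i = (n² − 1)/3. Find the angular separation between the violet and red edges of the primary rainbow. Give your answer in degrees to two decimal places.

1.29°

At 432 nm (n = 1.341): cos²i = 0.26609 → i = 58.946°, r = 39.705°, D_min = 139.071°, rainbow angle = 40.929°.
At 637 nm (n = 1.332): cos²i = 0.25807 → i = 59.469°, r = 40.290°, D_min = 137.776°, rainbow angle = 42.224°.
Angular width = |40.929° − 42.224°| = 1.295°.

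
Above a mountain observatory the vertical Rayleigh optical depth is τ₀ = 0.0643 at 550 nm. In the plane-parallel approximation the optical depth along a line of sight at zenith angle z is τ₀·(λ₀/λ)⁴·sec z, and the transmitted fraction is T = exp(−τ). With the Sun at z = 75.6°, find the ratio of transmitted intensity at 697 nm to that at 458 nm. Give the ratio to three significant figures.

Airmass: sec 75.6° = 4.0211.
τ(697 nm) = 0.0643 × (550/697)⁴ × 4.0211 = 0.0643 × 0.3877 × 4.0211 = 0.1002.
τ(458 nm) = 0.0643 × (550/458)⁴ × 4.0211 = 0.0643 × 2.0796 × 4.0211 = 0.5377.
T(697)/T(458) = exp(τ_B − τ_A) = exp(0.4375) = 1.5488.

1.55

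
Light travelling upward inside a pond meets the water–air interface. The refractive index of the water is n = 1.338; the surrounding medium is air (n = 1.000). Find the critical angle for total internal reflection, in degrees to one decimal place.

48.4°

sin θ_c = n_air / n = 1.000 / 1.338 = 0.7474.
θ_c = arcsin(0.7474) = 48.36°.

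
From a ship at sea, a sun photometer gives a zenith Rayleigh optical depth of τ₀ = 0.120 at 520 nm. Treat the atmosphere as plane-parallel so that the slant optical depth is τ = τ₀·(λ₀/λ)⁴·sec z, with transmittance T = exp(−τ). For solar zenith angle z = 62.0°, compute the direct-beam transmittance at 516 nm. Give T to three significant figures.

0.768

sec 62.0° = 2.1301.
τ = 0.120 × (520/516)⁴ × 2.1301 = 0.120 × 1.0314 × 2.1301 = 0.2636.
T = exp(−0.2636) = 0.7683.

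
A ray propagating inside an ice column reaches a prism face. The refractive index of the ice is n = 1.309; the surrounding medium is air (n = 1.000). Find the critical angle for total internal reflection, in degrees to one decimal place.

49.8°

sin θ_c = n_air / n = 1.000 / 1.309 = 0.7639.
θ_c = arcsin(0.7639) = 49.81°.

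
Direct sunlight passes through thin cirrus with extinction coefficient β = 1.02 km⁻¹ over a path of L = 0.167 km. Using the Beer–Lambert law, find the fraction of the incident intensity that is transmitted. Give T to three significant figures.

0.843

τ = β·L = 1.02 × 0.167 = 0.1703.
T = exp(−0.1703) = 0.8434.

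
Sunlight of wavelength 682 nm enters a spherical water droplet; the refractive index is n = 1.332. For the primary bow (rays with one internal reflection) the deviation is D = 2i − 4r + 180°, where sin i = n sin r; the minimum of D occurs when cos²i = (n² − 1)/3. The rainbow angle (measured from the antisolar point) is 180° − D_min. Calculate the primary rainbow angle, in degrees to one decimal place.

42.2°

cos²i = (1.77422 − 1)/3 = 0.25807; i = arccos(0.50801) = 59.469°.
sin r = sin 59.469°/1.332 = 0.64666; r = 40.290°.
D_min = 2·59.469° − 4·40.290° + 180° = 137.776°.
Rainbow angle = 180° − D_min = 42.224°.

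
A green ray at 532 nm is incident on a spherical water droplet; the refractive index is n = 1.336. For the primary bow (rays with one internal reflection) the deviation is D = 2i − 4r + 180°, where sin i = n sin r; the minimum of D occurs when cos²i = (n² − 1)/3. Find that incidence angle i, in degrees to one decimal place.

59.2°

cos²i = (1.336² − 1)/3 = (1.78490 − 1)/3 = 0.26163.
cos i = 0.51150, so i = 59.236°.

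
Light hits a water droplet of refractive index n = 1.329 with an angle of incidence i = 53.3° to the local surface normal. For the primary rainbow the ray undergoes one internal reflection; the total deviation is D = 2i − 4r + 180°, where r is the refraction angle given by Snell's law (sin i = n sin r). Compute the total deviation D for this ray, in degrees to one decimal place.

138.2°

sin r = sin 53.3° / 1.329 = 0.8018/1.329 = 0.6033; r = 37.11°.
D = 2·53.3° − 4·37.11° + 180° = 106.60° − 148.42° + 180° = 138.18°.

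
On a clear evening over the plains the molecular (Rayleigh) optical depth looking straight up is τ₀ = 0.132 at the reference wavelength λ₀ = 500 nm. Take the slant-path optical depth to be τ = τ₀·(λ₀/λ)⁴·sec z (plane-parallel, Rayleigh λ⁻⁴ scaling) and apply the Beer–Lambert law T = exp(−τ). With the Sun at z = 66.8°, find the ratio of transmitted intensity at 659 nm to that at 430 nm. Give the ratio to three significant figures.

1.65

Airmass: sec 66.8° = 2.5384.
τ(659 nm) = 0.132 × (500/659)⁴ × 2.5384 = 0.132 × 0.3314 × 2.5384 = 0.1110.
τ(430 nm) = 0.132 × (500/430)⁴ × 2.5384 = 0.132 × 1.8281 × 2.5384 = 0.6126.
T(659)/T(430) = exp(τ_B − τ_A) = exp(0.5015) = 1.6512.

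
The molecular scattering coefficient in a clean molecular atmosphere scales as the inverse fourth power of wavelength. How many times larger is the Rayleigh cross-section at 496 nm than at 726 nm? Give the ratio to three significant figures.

4.59

Rayleigh scattering ∝ λ⁻⁴, so the ratio of coefficients is the inverse fourth power of the wavelength ratio.
σ(496)/σ(726) = (726/496)⁴ = (1.4637)⁴ = 4.59.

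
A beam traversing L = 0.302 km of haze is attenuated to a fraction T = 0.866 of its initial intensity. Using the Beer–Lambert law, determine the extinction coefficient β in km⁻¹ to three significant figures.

0.476 km⁻¹

Beer–Lambert: T = exp(−βL) ⇒ β = −ln(T)/L = −ln(0.866)/0.302 = 0.1439/0.302 = 0.4764 km⁻¹.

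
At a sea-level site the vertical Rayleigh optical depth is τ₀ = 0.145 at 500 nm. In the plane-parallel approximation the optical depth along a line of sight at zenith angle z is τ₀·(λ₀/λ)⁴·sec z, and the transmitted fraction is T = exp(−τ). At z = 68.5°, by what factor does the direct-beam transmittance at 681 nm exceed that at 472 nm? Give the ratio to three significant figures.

Airmass: sec 68.5° = 2.7285.
τ(681 nm) = 0.145 × (500/681)⁴ × 2.7285 = 0.145 × 0.2906 × 2.7285 = 0.1150.
τ(472 nm) = 0.145 × (500/472)⁴ × 2.7285 = 0.145 × 1.2593 × 2.7285 = 0.4982.
T(681)/T(472) = exp(τ_B − τ_A) = exp(0.3832) = 1.4670.

1.47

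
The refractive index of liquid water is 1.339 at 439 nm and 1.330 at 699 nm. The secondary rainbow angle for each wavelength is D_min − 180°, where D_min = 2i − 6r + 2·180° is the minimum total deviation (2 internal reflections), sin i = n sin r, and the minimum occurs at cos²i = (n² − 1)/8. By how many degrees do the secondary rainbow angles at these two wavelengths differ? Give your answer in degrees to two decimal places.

2.35°

At 439 nm (n = 1.339): cos²i = 0.09912 → i = 71.650°, r = 45.141°, D_min = 232.451°, rainbow angle = 52.451°.
At 699 nm (n = 1.330): cos²i = 0.09611 → i = 71.940°, r = 45.630°, D_min = 230.101°, rainbow angle = 50.101°.
Angular width = |52.451° − 50.101°| = 2.350°.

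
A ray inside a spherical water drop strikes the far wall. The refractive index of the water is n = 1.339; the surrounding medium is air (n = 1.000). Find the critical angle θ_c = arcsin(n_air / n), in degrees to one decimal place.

48.3°

sin θ_c = n_air / n = 1.000 / 1.339 = 0.7468.
θ_c = arcsin(0.7468) = 48.32°.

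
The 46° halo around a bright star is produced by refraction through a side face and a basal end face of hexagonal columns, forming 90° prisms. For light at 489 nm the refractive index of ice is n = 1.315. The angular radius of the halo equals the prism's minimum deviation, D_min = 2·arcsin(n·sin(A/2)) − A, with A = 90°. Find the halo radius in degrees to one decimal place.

46.8°

n·sin(A/2) = 1.315 × sin 45° = 1.315 × 0.7071 = 0.9298.
D_min = 2·arcsin(0.9298) − 90° = 2 × 68.411° − 90° = 46.821°.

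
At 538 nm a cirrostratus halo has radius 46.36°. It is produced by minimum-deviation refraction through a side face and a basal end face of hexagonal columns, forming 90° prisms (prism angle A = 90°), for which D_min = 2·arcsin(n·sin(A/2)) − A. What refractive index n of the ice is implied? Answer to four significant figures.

Rearranging: n = sin((D_min + A)/2) / sin(A/2).
(D_min + A)/2 = (46.36° + 90°)/2 = 68.180°.
n = sin 68.180° / sin 45° = 0.9284 / 0.7071 = 1.3129.

1.313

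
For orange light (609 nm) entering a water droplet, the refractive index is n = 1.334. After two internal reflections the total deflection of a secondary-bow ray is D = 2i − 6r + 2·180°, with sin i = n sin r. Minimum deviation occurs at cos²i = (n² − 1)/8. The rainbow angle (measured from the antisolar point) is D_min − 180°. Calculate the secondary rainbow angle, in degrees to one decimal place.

cos²i = (1.77956 − 1)/8 = 0.09744; i = arccos(0.31216) = 71.810°.
sin r = sin 71.810°/1.334 = 0.71217; r = 45.411°.
D_min = 2·71.810° − 6·45.411° + 360° = 231.153°.
Rainbow angle = D_min − 180° = 51.153°.

51.2°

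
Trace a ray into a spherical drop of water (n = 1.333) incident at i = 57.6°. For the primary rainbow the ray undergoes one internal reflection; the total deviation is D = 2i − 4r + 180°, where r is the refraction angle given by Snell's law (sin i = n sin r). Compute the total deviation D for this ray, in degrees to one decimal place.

138.0°

sin r = sin 57.6° / 1.333 = 0.8443/1.333 = 0.6334; r = 39.30°.
D = 2·57.6° − 4·39.30° + 180° = 115.20° − 157.21° + 180° = 137.99°.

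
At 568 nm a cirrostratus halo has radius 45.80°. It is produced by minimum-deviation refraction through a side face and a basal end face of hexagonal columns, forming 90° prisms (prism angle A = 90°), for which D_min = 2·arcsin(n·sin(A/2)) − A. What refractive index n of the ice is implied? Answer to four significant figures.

Rearranging: n = sin((D_min + A)/2) / sin(A/2).
(D_min + A)/2 = (45.80° + 90°)/2 = 67.900°.
n = sin 67.900° / sin 45° = 0.9265 / 0.7071 = 1.3103.

1.310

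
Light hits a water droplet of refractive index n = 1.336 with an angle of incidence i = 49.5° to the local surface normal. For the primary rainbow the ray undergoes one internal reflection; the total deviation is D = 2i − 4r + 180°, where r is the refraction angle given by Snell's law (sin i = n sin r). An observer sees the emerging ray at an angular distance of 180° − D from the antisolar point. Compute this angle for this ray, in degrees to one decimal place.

39.8°

sin r = sin 49.5° / 1.336 = 0.7604/1.336 = 0.5692; r = 34.69°.
D = 2·49.5° − 4·34.69° + 180° = 99.00° − 138.77° + 180° = 140.23°.
Angle from antisolar point = 180° − D = 39.77°.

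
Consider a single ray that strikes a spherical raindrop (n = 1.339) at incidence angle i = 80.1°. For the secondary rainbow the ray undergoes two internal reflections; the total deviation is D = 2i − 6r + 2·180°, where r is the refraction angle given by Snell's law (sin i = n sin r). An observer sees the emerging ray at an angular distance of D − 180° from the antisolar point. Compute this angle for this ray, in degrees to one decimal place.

sin r = sin 80.1° / 1.339 = 0.9851/1.339 = 0.7357; r = 47.37°.
D = 2·80.1° − 6·47.37° + 2·180° = 160.20° − 284.20° + 360° = 236.00°.
Angle from antisolar point = D − 180° = 56.00°.

56.0°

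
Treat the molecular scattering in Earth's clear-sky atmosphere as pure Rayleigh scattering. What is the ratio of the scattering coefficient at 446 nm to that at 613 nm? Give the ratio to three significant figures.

3.57

Rayleigh scattering ∝ λ⁻⁴, so the ratio of coefficients is the inverse fourth power of the wavelength ratio.
σ(446)/σ(613) = (613/446)⁴ = (1.3744)⁴ = 3.569.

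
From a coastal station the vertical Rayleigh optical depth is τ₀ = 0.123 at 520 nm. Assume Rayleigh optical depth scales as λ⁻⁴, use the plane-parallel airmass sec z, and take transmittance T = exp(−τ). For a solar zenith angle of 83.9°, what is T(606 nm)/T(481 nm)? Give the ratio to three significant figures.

Airmass: sec 83.9° = 9.4105.
τ(606 nm) = 0.123 × (520/606)⁴ × 9.4105 = 0.123 × 0.5422 × 9.4105 = 0.6275.
τ(481 nm) = 0.123 × (520/481)⁴ × 9.4105 = 0.123 × 1.3659 × 9.4105 = 1.5811.
T(606)/T(481) = exp(τ_B − τ_A) = exp(0.9535) = 2.5949.

2.59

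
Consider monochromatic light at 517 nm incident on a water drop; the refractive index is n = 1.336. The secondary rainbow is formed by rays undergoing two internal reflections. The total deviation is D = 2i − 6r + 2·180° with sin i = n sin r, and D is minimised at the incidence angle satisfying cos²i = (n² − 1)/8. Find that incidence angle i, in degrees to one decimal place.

71.7°

cos²i = (1.336² − 1)/8 = (1.78490 − 1)/8 = 0.09811.
cos i = 0.31323, so i = 71.746°.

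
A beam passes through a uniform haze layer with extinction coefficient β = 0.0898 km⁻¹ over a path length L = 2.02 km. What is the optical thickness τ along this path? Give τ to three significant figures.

τ = β·L = 0.0898 × 2.02 = 0.1814.

0.181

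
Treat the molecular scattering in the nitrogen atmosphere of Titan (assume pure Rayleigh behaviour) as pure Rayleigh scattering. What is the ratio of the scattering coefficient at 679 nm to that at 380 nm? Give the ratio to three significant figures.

0.0981

Rayleigh scattering ∝ λ⁻⁴, so the ratio of coefficients is the inverse fourth power of the wavelength ratio.
σ(679)/σ(380) = (380/679)⁴ = (0.5596)⁴ = 0.0981.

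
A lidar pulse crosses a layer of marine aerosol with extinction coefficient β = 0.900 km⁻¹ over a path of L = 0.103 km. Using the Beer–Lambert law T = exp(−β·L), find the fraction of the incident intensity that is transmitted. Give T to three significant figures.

0.911

τ = β·L = 0.900 × 0.103 = 0.0927.
T = exp(−0.0927) = 0.9115.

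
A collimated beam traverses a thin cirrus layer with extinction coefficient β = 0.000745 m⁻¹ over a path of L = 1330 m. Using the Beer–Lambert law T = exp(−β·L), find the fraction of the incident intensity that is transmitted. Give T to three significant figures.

τ = β·L = 0.000745 × 1330 = 0.9909.
T = exp(−0.9909) = 0.3713.

0.371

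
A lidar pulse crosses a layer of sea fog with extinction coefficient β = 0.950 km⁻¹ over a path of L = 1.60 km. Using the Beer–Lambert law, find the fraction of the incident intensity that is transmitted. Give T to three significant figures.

τ = β·L = 0.950 × 1.60 = 1.5200.
T = exp(−1.5200) = 0.2187.

0.219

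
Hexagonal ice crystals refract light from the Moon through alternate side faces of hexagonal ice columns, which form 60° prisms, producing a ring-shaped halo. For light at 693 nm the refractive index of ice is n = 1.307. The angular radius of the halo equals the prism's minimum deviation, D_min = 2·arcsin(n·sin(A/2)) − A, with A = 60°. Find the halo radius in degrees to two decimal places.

n·sin(A/2) = 1.307 × sin 30° = 1.307 × 0.5000 = 0.6535.
D_min = 2·arcsin(0.6535) − 60° = 2 × 40.806° − 60° = 21.612°.

21.61°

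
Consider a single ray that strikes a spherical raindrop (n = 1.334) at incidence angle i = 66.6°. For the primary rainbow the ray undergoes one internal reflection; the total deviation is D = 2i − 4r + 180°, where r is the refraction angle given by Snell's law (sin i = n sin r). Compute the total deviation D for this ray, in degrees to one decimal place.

139.3°

sin r = sin 66.6° / 1.334 = 0.9178/1.334 = 0.6880; r = 43.47°.
D = 2·66.6° − 4·43.47° + 180° = 133.20° − 173.88° + 180° = 139.32°.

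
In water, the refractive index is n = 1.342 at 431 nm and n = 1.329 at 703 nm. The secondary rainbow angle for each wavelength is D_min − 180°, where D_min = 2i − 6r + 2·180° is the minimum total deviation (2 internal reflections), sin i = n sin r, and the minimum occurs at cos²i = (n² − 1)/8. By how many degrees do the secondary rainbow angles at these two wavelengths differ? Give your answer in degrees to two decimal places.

3.39°

At 431 nm (n = 1.342): cos²i = 0.10012 → i = 71.554°, r = 44.981°, D_min = 233.222°, rainbow angle = 53.222°.
At 703 nm (n = 1.329): cos²i = 0.09578 → i = 71.972°, r = 45.685°, D_min = 229.837°, rainbow angle = 49.837°.
Angular width = |53.222° − 49.837°| = 3.385°.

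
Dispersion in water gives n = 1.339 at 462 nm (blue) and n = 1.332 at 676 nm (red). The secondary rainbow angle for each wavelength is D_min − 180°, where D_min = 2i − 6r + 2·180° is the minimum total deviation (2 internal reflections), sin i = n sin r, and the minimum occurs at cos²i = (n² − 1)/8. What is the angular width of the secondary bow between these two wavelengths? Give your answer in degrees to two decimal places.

At 462 nm (n = 1.339): cos²i = 0.09912 → i = 71.650°, r = 45.141°, D_min = 232.451°, rainbow angle = 52.451°.
At 676 nm (n = 1.332): cos²i = 0.09678 → i = 71.875°, r = 45.520°, D_min = 230.628°, rainbow angle = 50.628°.
Angular width = |52.451° − 50.628°| = 1.823°.

1.82°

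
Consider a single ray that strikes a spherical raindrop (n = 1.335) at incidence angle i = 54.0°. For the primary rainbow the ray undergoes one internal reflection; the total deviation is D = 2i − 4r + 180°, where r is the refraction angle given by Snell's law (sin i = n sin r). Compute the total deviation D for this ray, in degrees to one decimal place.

138.8°

sin r = sin 54.0° / 1.335 = 0.8090/1.335 = 0.6060; r = 37.30°.
D = 2·54.0° − 4·37.30° + 180° = 108.00° − 149.20° + 180° = 138.80°.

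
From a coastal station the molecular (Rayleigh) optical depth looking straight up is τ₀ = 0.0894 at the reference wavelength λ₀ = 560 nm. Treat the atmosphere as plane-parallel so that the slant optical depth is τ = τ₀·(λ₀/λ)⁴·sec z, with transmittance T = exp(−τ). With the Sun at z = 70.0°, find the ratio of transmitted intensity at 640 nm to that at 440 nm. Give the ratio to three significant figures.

Airmass: sec 70.0° = 2.9238.
τ(640 nm) = 0.0894 × (560/640)⁴ × 2.9238 = 0.0894 × 0.5862 × 2.9238 = 0.1532.
τ(440 nm) = 0.0894 × (560/440)⁴ × 2.9238 = 0.0894 × 2.6239 × 2.9238 = 0.6858.
T(640)/T(440) = exp(τ_B − τ_A) = exp(0.5326) = 1.7034.

1.70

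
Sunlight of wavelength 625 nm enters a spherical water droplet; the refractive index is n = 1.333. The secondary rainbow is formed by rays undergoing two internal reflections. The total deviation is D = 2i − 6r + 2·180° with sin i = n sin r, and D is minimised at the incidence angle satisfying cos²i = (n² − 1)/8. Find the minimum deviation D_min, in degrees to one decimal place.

230.9°

cos²i = (1.77689 − 1)/8 = 0.09711; i = arccos(0.31163) = 71.843°.
sin r = sin 71.843°/1.333 = 0.71283; r = 45.466°.
D_min = 2·71.843° − 6·45.466° + 360° = 230.891°.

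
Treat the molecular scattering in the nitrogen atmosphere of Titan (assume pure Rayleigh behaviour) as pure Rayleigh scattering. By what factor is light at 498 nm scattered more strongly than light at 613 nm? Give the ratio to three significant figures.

2.30

Rayleigh scattering ∝ λ⁻⁴, so the ratio of coefficients is the inverse fourth power of the wavelength ratio.
σ(498)/σ(613) = (613/498)⁴ = (1.2309)⁴ = 2.296.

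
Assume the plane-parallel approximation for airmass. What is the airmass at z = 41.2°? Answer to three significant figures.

X = sec z = 1/cos 41.2° = 1/0.7524 = 1.3291.

1.33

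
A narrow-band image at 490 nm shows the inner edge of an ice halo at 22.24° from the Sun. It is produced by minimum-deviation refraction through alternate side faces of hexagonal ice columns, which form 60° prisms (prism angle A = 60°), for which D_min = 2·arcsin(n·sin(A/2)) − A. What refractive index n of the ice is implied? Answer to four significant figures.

Rearranging: n = sin((D_min + A)/2) / sin(A/2).
(D_min + A)/2 = (22.24° + 60°)/2 = 41.120°.
n = sin 41.120° / sin 30° = 0.6576 / 0.5000 = 1.3153.

1.315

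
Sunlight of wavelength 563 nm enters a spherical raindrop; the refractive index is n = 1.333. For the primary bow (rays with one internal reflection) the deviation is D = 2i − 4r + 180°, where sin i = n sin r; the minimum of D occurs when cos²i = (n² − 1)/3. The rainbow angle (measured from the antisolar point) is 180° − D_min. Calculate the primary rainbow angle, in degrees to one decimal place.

cos²i = (1.77689 − 1)/3 = 0.25896; i = arccos(0.50888) = 59.410°.
sin r = sin 59.410°/1.333 = 0.64579; r = 40.225°.
D_min = 2·59.410° − 4·40.225° + 180° = 137.922°.
Rainbow angle = 180° − D_min = 42.078°.

42.1°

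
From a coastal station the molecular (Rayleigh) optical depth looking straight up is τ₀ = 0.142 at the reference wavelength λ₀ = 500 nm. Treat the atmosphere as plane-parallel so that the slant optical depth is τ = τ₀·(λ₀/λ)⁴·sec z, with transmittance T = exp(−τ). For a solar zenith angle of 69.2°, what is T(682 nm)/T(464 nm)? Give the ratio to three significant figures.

1.53

Airmass: sec 69.2° = 2.8161.
τ(682 nm) = 0.142 × (500/682)⁴ × 2.8161 = 0.142 × 0.2889 × 2.8161 = 0.1155.
τ(464 nm) = 0.142 × (500/464)⁴ × 2.8161 = 0.142 × 1.3484 × 2.8161 = 0.5392.
T(682)/T(464) = exp(τ_B − τ_A) = exp(0.4237) = 1.5275.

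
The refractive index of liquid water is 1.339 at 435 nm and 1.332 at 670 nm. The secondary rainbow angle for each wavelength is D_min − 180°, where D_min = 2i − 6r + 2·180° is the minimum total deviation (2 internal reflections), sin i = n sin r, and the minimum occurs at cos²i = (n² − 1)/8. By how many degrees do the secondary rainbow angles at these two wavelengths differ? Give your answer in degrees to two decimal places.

1.82°

At 435 nm (n = 1.339): cos²i = 0.09912 → i = 71.650°, r = 45.141°, D_min = 232.451°, rainbow angle = 52.451°.
At 670 nm (n = 1.332): cos²i = 0.09678 → i = 71.875°, r = 45.520°, D_min = 230.628°, rainbow angle = 50.628°.
Angular width = |52.451° − 50.628°| = 1.823°.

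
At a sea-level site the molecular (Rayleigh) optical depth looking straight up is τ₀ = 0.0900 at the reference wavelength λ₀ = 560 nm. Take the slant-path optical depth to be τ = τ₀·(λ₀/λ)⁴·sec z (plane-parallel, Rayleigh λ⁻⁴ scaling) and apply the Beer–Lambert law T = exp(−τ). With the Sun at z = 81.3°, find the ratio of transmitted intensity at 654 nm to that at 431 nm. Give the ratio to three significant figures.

3.96

Airmass: sec 81.3° = 6.6111.
τ(654 nm) = 0.0900 × (560/654)⁴ × 6.6111 = 0.0900 × 0.5376 × 6.6111 = 0.3199.
τ(431 nm) = 0.0900 × (560/431)⁴ × 6.6111 = 0.0900 × 2.8500 × 6.6111 = 1.6957.
T(654)/T(431) = exp(τ_B − τ_A) = exp(1.3759) = 3.9586.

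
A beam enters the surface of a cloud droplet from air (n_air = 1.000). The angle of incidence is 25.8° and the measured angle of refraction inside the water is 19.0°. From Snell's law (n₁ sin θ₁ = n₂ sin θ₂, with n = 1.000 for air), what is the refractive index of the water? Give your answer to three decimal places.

n = sin θ_i / sin θ_r = sin 25.8° / sin 19.0° = 0.4352 / 0.3256 = 1.3368.

1.337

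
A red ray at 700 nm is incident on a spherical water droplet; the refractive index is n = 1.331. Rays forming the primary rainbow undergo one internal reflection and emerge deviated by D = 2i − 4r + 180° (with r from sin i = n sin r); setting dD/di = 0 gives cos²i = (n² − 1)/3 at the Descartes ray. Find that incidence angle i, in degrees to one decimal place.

59.5°

cos²i = (1.331² − 1)/3 = (1.77156 − 1)/3 = 0.25719.
cos i = 0.50714, so i = 59.527°.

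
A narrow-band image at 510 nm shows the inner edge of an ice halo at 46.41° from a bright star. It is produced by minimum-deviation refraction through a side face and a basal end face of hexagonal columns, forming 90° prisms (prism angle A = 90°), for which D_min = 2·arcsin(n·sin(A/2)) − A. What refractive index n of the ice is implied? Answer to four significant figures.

1.313

Rearranging: n = sin((D_min + A)/2) / sin(A/2).
(D_min + A)/2 = (46.41° + 90°)/2 = 68.205°.
n = sin 68.205° / sin 45° = 0.9285 / 0.7071 = 1.3131.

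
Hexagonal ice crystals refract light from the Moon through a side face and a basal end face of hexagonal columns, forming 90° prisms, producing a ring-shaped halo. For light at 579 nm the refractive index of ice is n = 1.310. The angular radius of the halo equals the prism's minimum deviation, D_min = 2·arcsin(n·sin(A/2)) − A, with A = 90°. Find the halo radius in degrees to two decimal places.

n·sin(A/2) = 1.310 × sin 45° = 1.310 × 0.7071 = 0.9263.
D_min = 2·arcsin(0.9263) − 90° = 2 × 67.867° − 90° = 45.733°.

45.73°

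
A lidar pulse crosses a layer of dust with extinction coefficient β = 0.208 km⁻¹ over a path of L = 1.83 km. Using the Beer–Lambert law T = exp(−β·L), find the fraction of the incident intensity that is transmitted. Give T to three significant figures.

τ = β·L = 0.208 × 1.83 = 0.3806.
T = exp(−0.3806) = 0.6834.

0.683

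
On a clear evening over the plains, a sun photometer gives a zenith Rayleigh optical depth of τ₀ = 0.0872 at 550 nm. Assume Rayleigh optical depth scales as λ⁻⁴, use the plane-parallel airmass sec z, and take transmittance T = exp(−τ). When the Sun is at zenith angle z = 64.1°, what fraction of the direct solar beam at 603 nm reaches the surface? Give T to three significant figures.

sec 64.1° = 2.2894.
τ = 0.0872 × (550/603)⁴ × 2.2894 = 0.0872 × 0.6921 × 2.2894 = 0.1382.
T = exp(−0.1382) = 0.8710.

0.871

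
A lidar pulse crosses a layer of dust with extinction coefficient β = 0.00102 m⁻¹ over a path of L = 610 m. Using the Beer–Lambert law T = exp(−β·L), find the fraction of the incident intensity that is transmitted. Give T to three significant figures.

0.537

τ = β·L = 0.00102 × 610 = 0.6222.
T = exp(−0.6222) = 0.5368.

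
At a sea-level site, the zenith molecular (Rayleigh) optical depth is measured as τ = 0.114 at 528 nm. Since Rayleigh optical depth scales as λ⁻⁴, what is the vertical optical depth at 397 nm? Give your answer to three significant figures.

τ(397 nm) = τ(528 nm) × (528/397)⁴ = 0.114 × (1.3300)⁴ = 0.114 × 3.1288 = 0.3567.

0.357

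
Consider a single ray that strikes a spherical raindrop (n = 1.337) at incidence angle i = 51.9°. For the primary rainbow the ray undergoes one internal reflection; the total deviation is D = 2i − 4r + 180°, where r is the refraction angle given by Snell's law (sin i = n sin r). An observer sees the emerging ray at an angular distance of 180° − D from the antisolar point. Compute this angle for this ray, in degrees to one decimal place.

40.4°

sin r = sin 51.9° / 1.337 = 0.7869/1.337 = 0.5886; r = 36.06°.
D = 2·51.9° − 4·36.06° + 180° = 103.80° − 144.23° + 180° = 139.57°.
Angle from antisolar point = 180° − D = 40.43°.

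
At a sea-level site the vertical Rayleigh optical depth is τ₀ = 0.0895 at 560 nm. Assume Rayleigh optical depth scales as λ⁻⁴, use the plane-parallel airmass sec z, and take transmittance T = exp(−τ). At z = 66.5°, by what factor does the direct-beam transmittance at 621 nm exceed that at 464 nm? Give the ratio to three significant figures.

1.39

Airmass: sec 66.5° = 2.5078.
τ(621 nm) = 0.0895 × (560/621)⁴ × 2.5078 = 0.0895 × 0.6613 × 2.5078 = 0.1484.
τ(464 nm) = 0.0895 × (560/464)⁴ × 2.5078 = 0.0895 × 2.1217 × 2.5078 = 0.4762.
T(621)/T(464) = exp(τ_B − τ_A) = exp(0.3278) = 1.3879.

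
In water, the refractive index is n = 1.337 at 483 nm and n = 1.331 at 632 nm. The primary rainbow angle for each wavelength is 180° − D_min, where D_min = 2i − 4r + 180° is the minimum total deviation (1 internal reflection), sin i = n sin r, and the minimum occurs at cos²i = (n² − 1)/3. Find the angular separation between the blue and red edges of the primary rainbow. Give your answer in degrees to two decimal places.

0.87°

At 483 nm (n = 1.337): cos²i = 0.26252 → i = 59.178°, r = 39.964°, D_min = 138.500°, rainbow angle = 41.500°.
At 632 nm (n = 1.331): cos²i = 0.25719 → i = 59.527°, r = 40.356°, D_min = 137.630°, rainbow angle = 42.370°.
Angular width = |41.500° − 42.370°| = 0.870°.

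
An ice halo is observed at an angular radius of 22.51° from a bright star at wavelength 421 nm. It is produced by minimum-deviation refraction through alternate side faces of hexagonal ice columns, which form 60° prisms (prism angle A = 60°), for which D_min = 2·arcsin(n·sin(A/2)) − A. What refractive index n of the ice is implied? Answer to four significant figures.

Rearranging: n = sin((D_min + A)/2) / sin(A/2).
(D_min + A)/2 = (22.51° + 60°)/2 = 41.255°.
n = sin 41.255° / sin 30° = 0.6594 / 0.5000 = 1.3188.

1.319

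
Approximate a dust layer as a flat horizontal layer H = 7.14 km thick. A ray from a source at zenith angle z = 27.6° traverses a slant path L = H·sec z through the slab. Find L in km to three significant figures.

8.06 km

sec z = 1/cos 27.6° = 1.1284.
L = 7.14 × 1.1284 = 8.057 km.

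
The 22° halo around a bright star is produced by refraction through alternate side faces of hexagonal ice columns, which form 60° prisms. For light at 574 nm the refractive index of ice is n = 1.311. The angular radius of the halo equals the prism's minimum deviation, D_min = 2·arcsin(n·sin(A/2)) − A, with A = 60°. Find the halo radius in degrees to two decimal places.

n·sin(A/2) = 1.311 × sin 30° = 1.311 × 0.5000 = 0.6555.
D_min = 2·arcsin(0.6555) − 60° = 2 × 40.958° − 60° = 21.915°.

21.92°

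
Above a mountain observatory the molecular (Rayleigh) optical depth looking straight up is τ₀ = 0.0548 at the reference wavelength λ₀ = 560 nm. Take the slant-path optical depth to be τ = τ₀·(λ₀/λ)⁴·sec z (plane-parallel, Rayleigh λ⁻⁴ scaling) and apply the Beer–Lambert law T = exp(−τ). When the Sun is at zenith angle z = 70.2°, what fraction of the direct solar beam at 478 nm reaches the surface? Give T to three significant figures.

0.737

sec 70.2° = 2.9521.
τ = 0.0548 × (560/478)⁴ × 2.9521 = 0.0548 × 1.8838 × 2.9521 = 0.3048.
T = exp(−0.3048) = 0.7373.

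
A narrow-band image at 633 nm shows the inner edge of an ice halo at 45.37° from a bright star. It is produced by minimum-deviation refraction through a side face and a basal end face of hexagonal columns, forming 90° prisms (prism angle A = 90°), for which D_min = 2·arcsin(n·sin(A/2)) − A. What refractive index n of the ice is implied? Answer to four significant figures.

1.308

Rearranging: n = sin((D_min + A)/2) / sin(A/2).
(D_min + A)/2 = (45.37° + 90°)/2 = 67.685°.
n = sin 67.685° / sin 45° = 0.9251 / 0.7071 = 1.3083.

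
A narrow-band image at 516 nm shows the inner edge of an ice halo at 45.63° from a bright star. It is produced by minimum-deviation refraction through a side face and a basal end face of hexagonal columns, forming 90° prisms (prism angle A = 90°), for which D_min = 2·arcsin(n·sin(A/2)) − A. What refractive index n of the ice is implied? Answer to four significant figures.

1.310

Rearranging: n = sin((D_min + A)/2) / sin(A/2).
(D_min + A)/2 = (45.63° + 90°)/2 = 67.815°.
n = sin 67.815° / sin 45° = 0.9260 / 0.7071 = 1.3095.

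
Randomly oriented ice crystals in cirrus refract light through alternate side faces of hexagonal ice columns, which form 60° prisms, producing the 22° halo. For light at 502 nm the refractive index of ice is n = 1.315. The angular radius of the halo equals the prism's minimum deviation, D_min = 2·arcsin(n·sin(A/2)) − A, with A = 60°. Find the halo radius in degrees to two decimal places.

22.22°

n·sin(A/2) = 1.315 × sin 30° = 1.315 × 0.5000 = 0.6575.
D_min = 2·arcsin(0.6575) − 60° = 2 × 41.109° − 60° = 22.219°.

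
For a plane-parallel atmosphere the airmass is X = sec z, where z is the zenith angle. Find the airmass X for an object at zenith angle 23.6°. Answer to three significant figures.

1.09

X = sec z = 1/cos 23.6° = 1/0.9164 = 1.0913.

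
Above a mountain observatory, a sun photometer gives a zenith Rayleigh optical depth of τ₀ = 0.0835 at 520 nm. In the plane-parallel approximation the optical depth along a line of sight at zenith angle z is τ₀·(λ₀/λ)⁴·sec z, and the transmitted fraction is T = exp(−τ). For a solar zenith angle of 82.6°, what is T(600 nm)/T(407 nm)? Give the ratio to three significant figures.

3.90

Airmass: sec 82.6° = 7.7642.
τ(600 nm) = 0.0835 × (520/600)⁴ × 7.7642 = 0.0835 × 0.5642 × 7.7642 = 0.3658.
τ(407 nm) = 0.0835 × (520/407)⁴ × 7.7642 = 0.0835 × 2.6646 × 7.7642 = 1.7275.
T(600)/T(407) = exp(τ_B − τ_A) = exp(1.3618) = 3.9030.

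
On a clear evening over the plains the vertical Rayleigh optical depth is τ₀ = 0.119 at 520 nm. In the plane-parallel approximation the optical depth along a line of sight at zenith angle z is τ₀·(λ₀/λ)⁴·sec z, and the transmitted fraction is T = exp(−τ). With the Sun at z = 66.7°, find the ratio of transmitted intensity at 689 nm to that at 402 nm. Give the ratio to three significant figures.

Airmass: sec 66.7° = 2.5282.
τ(689 nm) = 0.119 × (520/689)⁴ × 2.5282 = 0.119 × 0.3244 × 2.5282 = 0.0976.
τ(402 nm) = 0.119 × (520/402)⁴ × 2.5282 = 0.119 × 2.7997 × 2.5282 = 0.8423.
T(689)/T(402) = exp(τ_B − τ_A) = exp(0.7447) = 2.1058.

2.11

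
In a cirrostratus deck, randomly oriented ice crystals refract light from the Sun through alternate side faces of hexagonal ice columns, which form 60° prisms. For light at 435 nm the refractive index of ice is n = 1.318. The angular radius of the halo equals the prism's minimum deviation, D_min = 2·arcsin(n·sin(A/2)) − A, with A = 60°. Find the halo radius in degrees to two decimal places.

22.45°

n·sin(A/2) = 1.318 × sin 30° = 1.318 × 0.5000 = 0.6590.
D_min = 2·arcsin(0.6590) − 60° = 2 × 41.224° − 60° = 22.447°.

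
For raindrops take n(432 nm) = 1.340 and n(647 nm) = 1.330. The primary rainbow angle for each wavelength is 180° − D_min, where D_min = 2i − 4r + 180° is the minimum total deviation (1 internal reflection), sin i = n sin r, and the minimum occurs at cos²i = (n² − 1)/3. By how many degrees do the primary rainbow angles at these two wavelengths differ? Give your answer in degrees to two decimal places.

At 432 nm (n = 1.340): cos²i = 0.26520 → i = 59.004°, r = 39.770°, D_min = 138.929°, rainbow angle = 41.071°.
At 647 nm (n = 1.330): cos²i = 0.25630 → i = 59.585°, r = 40.422°, D_min = 137.484°, rainbow angle = 42.516°.
Angular width = |41.071° − 42.516°| = 1.445°.

1.45°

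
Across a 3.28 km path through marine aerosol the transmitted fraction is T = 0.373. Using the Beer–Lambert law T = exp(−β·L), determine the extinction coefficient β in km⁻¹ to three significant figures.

Beer–Lambert: T = exp(−βL) ⇒ β = −ln(T)/L = −ln(0.373)/3.28 = 0.9862/3.28 = 0.3007 km⁻¹.

0.301 km⁻¹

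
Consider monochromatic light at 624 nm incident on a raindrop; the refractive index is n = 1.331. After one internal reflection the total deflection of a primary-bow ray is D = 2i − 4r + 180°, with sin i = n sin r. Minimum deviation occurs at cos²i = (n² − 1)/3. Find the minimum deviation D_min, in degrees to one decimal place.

137.6°

cos²i = (1.77156 − 1)/3 = 0.25719; i = arccos(0.50714) = 59.527°.
sin r = sin 59.527°/1.331 = 0.64753; r = 40.356°.
D_min = 2·59.527° − 4·40.356° + 180° = 137.630°.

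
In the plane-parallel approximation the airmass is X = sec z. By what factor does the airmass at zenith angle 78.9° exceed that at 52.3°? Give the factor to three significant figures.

3.18

X(78.9°)/X(52.3°) = sec 78.9° / sec 52.3° = cos 52.3° / cos 78.9° = 0.6115/0.1925 = 3.1764.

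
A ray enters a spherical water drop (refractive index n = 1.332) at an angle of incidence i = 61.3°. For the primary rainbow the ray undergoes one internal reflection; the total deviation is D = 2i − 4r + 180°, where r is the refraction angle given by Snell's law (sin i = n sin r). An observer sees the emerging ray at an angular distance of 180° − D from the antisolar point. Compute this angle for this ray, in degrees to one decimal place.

sin r = sin 61.3° / 1.332 = 0.8771/1.332 = 0.6585; r = 41.19°.
D = 2·61.3° − 4·41.19° + 180° = 122.60° − 164.75° + 180° = 137.85°.
Angle from antisolar point = 180° − D = 42.15°.

42.1°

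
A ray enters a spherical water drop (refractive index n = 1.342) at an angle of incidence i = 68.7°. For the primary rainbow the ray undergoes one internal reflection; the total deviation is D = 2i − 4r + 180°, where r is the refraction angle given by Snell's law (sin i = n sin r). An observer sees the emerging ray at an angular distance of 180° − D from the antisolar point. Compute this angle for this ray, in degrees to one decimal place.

sin r = sin 68.7° / 1.342 = 0.9317/1.342 = 0.6943; r = 43.97°.
D = 2·68.7° − 4·43.97° + 180° = 137.40° − 175.87° + 180° = 141.53°.
Angle from antisolar point = 180° − D = 38.47°.

38.5°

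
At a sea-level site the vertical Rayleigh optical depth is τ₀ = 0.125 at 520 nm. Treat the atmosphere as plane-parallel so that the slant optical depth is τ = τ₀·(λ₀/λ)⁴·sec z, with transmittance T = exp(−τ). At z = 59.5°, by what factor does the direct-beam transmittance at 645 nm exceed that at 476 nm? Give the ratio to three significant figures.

Airmass: sec 59.5° = 1.9703.
τ(645 nm) = 0.125 × (520/645)⁴ × 1.9703 = 0.125 × 0.4224 × 1.9703 = 0.1040.
τ(476 nm) = 0.125 × (520/476)⁴ × 1.9703 = 0.125 × 1.4242 × 1.9703 = 0.3508.
T(645)/T(476) = exp(τ_B − τ_A) = exp(0.2467) = 1.2798.

1.28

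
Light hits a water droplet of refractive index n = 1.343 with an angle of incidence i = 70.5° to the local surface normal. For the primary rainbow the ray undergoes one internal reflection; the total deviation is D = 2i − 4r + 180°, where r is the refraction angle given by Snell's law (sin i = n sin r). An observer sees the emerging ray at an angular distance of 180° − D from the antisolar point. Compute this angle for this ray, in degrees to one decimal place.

sin r = sin 70.5° / 1.343 = 0.9426/1.343 = 0.7019; r = 44.58°.
D = 2·70.5° − 4·44.58° + 180° = 141.00° − 178.32° + 180° = 142.68°.
Angle from antisolar point = 180° − D = 37.32°.

37.3°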